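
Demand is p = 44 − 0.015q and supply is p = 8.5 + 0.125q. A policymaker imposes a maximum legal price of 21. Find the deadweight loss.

1650.89

Competitive equilibrium: 44 − 0.015q = 8.5 + 0.125q → q* = 253.5714, p* = 40.1964.
At the ceiling p = 21, quantity supplied = (21 − 8.5)/0.125 = 100.
Willingness to pay at q' = 100: 44 − 0.015·100 = 42.5.
Δq = 253.5714 − 100 = 153.5714; wedge = 42.5 − 21 = 21.5.
Welfare loss = ½ × 153.5714 × 21.5 = 1650.89.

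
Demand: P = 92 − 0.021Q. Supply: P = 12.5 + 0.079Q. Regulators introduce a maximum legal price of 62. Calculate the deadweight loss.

Competitive equilibrium: 92 − 0.021Q = 12.5 + 0.079Q → Q* = 795, P* = 75.305.
At the ceiling P = 62, quantity supplied = (62 − 12.5)/0.079 = 626.5823.
Willingness to pay at Q' = 626.5823: 92 − 0.021·626.5823 = 78.8418.
ΔQ = 795 − 626.5823 = 168.4177; wedge = 78.8418 − 62 = 16.8418.
The triangle = ½ × 168.4177 × 16.8418 = 1418.23.

1418.23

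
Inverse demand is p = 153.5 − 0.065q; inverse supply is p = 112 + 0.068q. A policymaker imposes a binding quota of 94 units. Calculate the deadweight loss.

Competitive equilibrium: 153.5 − 0.065q = 112 + 0.068q → q* = 312.0301, p* = 133.218.
At q = 94: demand price = 153.5 − 0.065·94 = 147.39; supply price = 112 + 0.068·94 = 118.392.
Δq = 312.0301 − 94 = 218.0301; wedge = 147.39 − 118.392 = 28.998.
DWL = ½ × 218.0301 × 28.998 = 3161.22.

3161.22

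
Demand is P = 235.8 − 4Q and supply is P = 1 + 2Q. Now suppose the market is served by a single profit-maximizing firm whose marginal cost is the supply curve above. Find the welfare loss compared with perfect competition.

735.08

Competitive equilibrium: 235.8 − 4Q = 1 + 2Q → Q* = 39.1333, P* = 79.2667.
Marginal revenue: MR = 235.8 − 8Q. Set MR = MC: 235.8 − 8Q = 1 + 2Q → Q_m = 23.48.
Price P_m = 235.8 − 4·23.48 = 141.88; MC(Q_m) = 1 + 2·23.48 = 47.96.
Competitive Q* = 39.1333, so ΔQ = 15.6533; wedge = 141.88 − 47.96 = 93.92.
DWL = ½ × 15.6533 × 93.92 = 735.08.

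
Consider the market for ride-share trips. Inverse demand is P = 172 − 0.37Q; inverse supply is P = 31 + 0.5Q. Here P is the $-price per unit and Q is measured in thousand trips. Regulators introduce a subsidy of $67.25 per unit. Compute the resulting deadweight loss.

$2599.17 thousand

Competitive equilibrium: 172 − 0.37Q = 31 + 0.5Q → Q* = 162.069, P* = 112.0345.
The subsidy lowers effective supply by 67.25: P = 0.5Q − 36.25.
New quantity: 172 − 0.37Q = 0.5Q − 36.25 → Q' = 239.3678.
Overproduction ΔQ = 239.3678 − 162.069 = 77.2988; wedge = subsidy = 67.25.
Deadweight loss = ½ × 77.2988 × 67.25 = $2599.17 thousand.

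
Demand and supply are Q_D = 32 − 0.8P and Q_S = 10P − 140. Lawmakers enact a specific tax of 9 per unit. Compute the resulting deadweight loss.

In inverse form: demand P = 40 − 1.25Q, supply P = 14 + 0.1Q.
Competitive equilibrium: 40 − 1.25Q = 14 + 0.1Q → Q* = 19.2593, P* = 15.9259.
With the tax, the buyer price exceeds the seller price by 9: (40 − 1.25Q) − (14 + 0.1Q) = 9 → Q' = 12.5926.
ΔQ = 19.2593 − 12.5926 = 6.6667; the wedge equals the tax, 9.
Welfare loss = ½ × 6.6667 × 9 = 30.

30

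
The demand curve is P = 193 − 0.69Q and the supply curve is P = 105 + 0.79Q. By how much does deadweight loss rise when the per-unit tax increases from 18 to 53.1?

Competitive equilibrium: 193 − 0.69Q = 105 + 0.79Q → Q* = 59.4595, P* = 151.973.
For a per-unit tax t: ΔQ = t/1.48, so DWL = ½·t·(t/1.48) = t²/2.96.
At t = 18: DWL = 109.459. At t = 53.1: DWL = 952.571.
Increase = 952.571 − 109.459 = 843.11.

843.11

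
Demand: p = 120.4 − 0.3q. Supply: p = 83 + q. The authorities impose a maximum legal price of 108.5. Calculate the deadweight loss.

6.95

Competitive equilibrium: 120.4 − 0.3q = 83 + q → q* = 28.7692, p* = 111.7692.
At the ceiling p = 108.5, quantity supplied = (108.5 − 83)/1 = 25.5.
Willingness to pay at q' = 25.5: 120.4 − 0.3·25.5 = 112.75.
Δq = 28.7692 − 25.5 = 3.2692; wedge = 112.75 − 108.5 = 4.25.
The triangle = ½ × 3.2692 × 4.25 = 6.95.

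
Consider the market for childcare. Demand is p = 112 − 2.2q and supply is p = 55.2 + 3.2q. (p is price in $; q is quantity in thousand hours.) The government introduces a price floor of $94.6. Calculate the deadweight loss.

$18.38 thousand

Competitive equilibrium: 112 − 2.2q = 55.2 + 3.2q → q* = 10.5185, p* = 88.8593.
At the floor p = 94.6, quantity demanded = (112 − 94.6)/2.2 = 7.9091.
Sellers' marginal cost at q' = 7.9091: 55.2 + 3.2·7.9091 = 80.5091.
Δq = 10.5185 − 7.9091 = 2.6094; wedge = 94.6 − 80.5091 = 14.0909.
The triangle = ½ × 2.6094 × 14.0909 = $18.38 thousand.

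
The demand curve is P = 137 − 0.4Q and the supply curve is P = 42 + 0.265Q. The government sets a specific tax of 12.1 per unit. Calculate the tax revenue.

1508.41

Competitive equilibrium: 137 − 0.4Q = 42 + 0.265Q → Q* = 142.8571, P* = 79.8571.
With the tax, the buyer price exceeds the seller price by 12.1: (137 − 0.4Q) − (42 + 0.265Q) = 12.1 → Q' = 124.6617.
Tax revenue = 12.1 × 124.6617 = 1508.41.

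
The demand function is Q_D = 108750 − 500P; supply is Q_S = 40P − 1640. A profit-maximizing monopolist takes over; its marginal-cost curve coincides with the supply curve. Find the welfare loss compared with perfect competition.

In inverse form: demand P = 217.5 − 0.002Q, supply P = 41 + 0.025Q.
Competitive equilibrium: 217.5 − 0.002Q = 41 + 0.025Q → Q* = 6537.03704, P* = 204.42593.
Marginal revenue: MR = 217.5 − 0.004Q. Set MR = MC: 217.5 − 0.004Q = 41 + 0.025Q → Q_m = 6086.2069.
Price P_m = 217.5 − 0.002·6086.2069 = 205.32759; MC(Q_m) = 41 + 0.025·6086.2069 = 193.15517.
Competitive Q* = 6537.03704, so ΔQ = 450.83014; wedge = 205.32759 − 193.15517 = 12.17242.
DWL = ½ × 450.83014 × 12.17242 = 2743.85.

2743.85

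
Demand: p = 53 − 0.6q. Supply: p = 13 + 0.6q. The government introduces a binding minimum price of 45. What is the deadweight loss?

240

Competitive equilibrium: 53 − 0.6q = 13 + 0.6q → q* = 33.3333, p* = 33.
At the floor p = 45, quantity demanded = (53 − 45)/0.6 = 13.3333.
Sellers' marginal cost at q' = 13.3333: 13 + 0.6·13.3333 = 21.
Δq = 33.3333 − 13.3333 = 20; wedge = 45 − 21 = 24.
Welfare loss = ½ × 20 × 24 = 240.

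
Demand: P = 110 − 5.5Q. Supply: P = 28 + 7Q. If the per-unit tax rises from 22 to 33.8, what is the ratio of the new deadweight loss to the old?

2.360

Competitive equilibrium: 110 − 5.5Q = 28 + 7Q → Q* = 6.56, P* = 73.92.
For a per-unit tax t: ΔQ = t/12.5, so DWL = ½·t·(t/12.5) = t²/25.
At t = 22: DWL = 19.36. At t = 33.8: DWL = 45.6976.
Ratio = (33.8/22)² = 2.360.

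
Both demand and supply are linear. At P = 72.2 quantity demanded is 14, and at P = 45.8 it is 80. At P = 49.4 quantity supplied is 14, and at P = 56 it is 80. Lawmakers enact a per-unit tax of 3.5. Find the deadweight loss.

12.25

Demand slope = (45.8 − 72.2)/(80 − 14) = −0.4, so P = 77.8 − 0.4Q.
Supply slope = (56 − 49.4)/(80 − 14) = 0.1, so P = 48 + 0.1Q.
Competitive equilibrium: 77.8 − 0.4Q = 48 + 0.1Q → Q* = 59.6, P* = 53.96.
With the tax, the buyer price exceeds the seller price by 3.5: (77.8 − 0.4Q) − (48 + 0.1Q) = 3.5 → Q' = 52.6.
ΔQ = 59.6 − 52.6 = 7; the wedge equals the tax, 3.5.
The triangle = ½ × 7 × 3.5 = 12.25.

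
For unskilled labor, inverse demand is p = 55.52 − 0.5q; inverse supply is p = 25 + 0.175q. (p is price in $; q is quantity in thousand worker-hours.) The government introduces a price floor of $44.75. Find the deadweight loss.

Competitive equilibrium: 55.52 − 0.5q = 25 + 0.175q → q* = 45.2148, p* = 32.9126.
At the floor p = 44.75, quantity demanded = (55.52 − 44.75)/0.5 = 21.54.
Sellers' marginal cost at q' = 21.54: 25 + 0.175·21.54 = 28.7695.
Δq = 45.2148 − 21.54 = 23.6748; wedge = 44.75 − 28.7695 = 15.9805.
The triangle = ½ × 23.6748 × 15.9805 = $189.17 thousand.

$189.17 thousand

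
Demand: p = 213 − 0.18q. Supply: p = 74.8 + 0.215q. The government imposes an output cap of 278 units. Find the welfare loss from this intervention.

1020.24

Competitive equilibrium: 213 − 0.18q = 74.8 + 0.215q → q* = 349.8734, p* = 150.0228.
At q = 278: demand price = 213 − 0.18·278 = 162.96; supply price = 74.8 + 0.215·278 = 134.57.
Δq = 349.8734 − 278 = 71.8734; wedge = 162.96 − 134.57 = 28.39.
Welfare loss = ½ × 71.8734 × 28.39 = 1020.24.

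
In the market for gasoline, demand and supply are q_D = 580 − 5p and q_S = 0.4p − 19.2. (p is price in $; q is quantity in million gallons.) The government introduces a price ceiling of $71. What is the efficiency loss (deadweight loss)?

In inverse form: demand p = 116 − 0.2q, supply p = 48 + 2.5q.
Competitive equilibrium: 116 − 0.2q = 48 + 2.5q → q* = 25.1852, p* = 110.963.
At the ceiling p = 71, quantity supplied = (71 − 48)/2.5 = 9.2.
Willingness to pay at q' = 9.2: 116 − 0.2·9.2 = 114.16.
Δq = 25.1852 − 9.2 = 15.9852; wedge = 114.16 − 71 = 43.16.
DWL = ½ × 15.9852 × 43.16 = $344.96 million.

$344.96 million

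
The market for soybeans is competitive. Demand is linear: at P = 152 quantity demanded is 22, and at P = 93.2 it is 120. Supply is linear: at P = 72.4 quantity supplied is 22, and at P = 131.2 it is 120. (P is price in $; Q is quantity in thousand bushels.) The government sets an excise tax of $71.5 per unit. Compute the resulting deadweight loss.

$2130.10 thousand

Demand slope = (93.2 − 152)/(120 − 22) = −0.6, so P = 165.2 − 0.6Q.
Supply slope = (131.2 − 72.4)/(120 − 22) = 0.6, so P = 59.2 + 0.6Q.
Competitive equilibrium: 165.2 − 0.6Q = 59.2 + 0.6Q → Q* = 88.3333, P* = 112.2.
With the tax, the buyer price exceeds the seller price by 71.5: (165.2 − 0.6Q) − (59.2 + 0.6Q) = 71.5 → Q' = 28.75.
ΔQ = 88.3333 − 28.75 = 59.5833; the wedge equals the tax, 71.5.
Welfare loss = ½ × 59.5833 × 71.5 = $2130.10 thousand.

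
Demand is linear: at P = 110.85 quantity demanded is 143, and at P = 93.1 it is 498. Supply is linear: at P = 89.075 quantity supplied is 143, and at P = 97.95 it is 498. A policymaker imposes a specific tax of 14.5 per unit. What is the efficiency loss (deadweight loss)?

Demand slope = (93.1 − 110.85)/(498 − 143) = −0.05, so P = 118 − 0.05Q.
Supply slope = (97.95 − 89.075)/(498 − 143) = 0.025, so P = 85.5 + 0.025Q.
Competitive equilibrium: 118 − 0.05Q = 85.5 + 0.025Q → Q* = 433.3333, P* = 96.3333.
With the tax, the buyer price exceeds the seller price by 14.5: (118 − 0.05Q) − (85.5 + 0.025Q) = 14.5 → Q' = 240.
ΔQ = 433.3333 − 240 = 193.3333; the wedge equals the tax, 14.5.
The triangle = ½ × 193.3333 × 14.5 = 1401.67.

1401.67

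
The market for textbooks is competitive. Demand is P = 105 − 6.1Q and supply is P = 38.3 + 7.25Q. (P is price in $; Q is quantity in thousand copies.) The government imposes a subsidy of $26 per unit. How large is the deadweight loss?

$25.32 thousand

Competitive equilibrium: 105 − 6.1Q = 38.3 + 7.25Q → Q* = 4.9963, P* = 74.5228.
The subsidy lowers effective supply by 26: P = 12.3 + 7.25Q.
New quantity: 105 − 6.1Q = 12.3 + 7.25Q → Q' = 6.9438.
Overproduction ΔQ = 6.9438 − 4.9963 = 1.9475; wedge = subsidy = 26.
Deadweight loss = ½ × 1.9475 × 26 = $25.32 thousand.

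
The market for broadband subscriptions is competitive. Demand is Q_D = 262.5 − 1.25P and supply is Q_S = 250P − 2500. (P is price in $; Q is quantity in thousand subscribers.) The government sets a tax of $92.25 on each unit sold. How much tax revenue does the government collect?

$12363.11 thousand

In inverse form: demand P = 210 − 0.8Q, supply P = 10 + 0.004Q.
Competitive equilibrium: 210 − 0.8Q = 10 + 0.004Q → Q* = 248.7562, P* = 10.995.
With the tax, the buyer price exceeds the seller price by 92.25: (210 − 0.8Q) − (10 + 0.004Q) = 92.25 → Q' = 134.0174.
Tax revenue = 92.25 × 134.0174 = $12363.11 thousand.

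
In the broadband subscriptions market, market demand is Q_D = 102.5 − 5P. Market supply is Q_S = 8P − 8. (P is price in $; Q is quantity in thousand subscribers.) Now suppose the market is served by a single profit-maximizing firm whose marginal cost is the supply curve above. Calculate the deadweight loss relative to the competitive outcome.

$84.90 thousand

In inverse form: demand P = 20.5 − 0.2Q, supply P = 1 + 0.125Q.
Competitive equilibrium: 20.5 − 0.2Q = 1 + 0.125Q → Q* = 60, P* = 8.5.
Marginal revenue: MR = 20.5 − 0.4Q. Set MR = MC: 20.5 − 0.4Q = 1 + 0.125Q → Q_m = 37.1429.
Price P_m = 20.5 − 0.2·37.1429 = 13.0714; MC(Q_m) = 1 + 0.125·37.1429 = 5.6429.
Competitive Q* = 60, so ΔQ = 22.8571; wedge = 13.0714 − 5.6429 = 7.4285.
DWL = ½ × 22.8571 × 7.4285 = $84.90 thousand.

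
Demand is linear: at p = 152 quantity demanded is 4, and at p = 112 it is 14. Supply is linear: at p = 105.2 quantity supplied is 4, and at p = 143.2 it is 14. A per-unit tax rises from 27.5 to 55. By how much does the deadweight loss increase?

145.43

Demand slope = (112 − 152)/(14 − 4) = −4, so p = 168 − 4q.
Supply slope = (143.2 − 105.2)/(14 − 4) = 3.8, so p = 90 + 3.8q.
Competitive equilibrium: 168 − 4q = 90 + 3.8q → q* = 10, p* = 128.
For a per-unit tax t: Δq = t/7.8, so DWL = ½·t·(t/7.8) = t²/15.6.
At t = 27.5: DWL = 48.478. At t = 55: DWL = 193.91.
Increase = 193.91 − 48.478 = 145.43.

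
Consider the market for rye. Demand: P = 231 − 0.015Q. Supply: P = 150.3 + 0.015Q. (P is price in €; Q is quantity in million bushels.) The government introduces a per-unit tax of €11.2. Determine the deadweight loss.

Competitive equilibrium: 231 − 0.015Q = 150.3 + 0.015Q → Q* = 2690, P* = 190.65.
With the tax, the buyer price exceeds the seller price by 11.2: (231 − 0.015Q) − (150.3 + 0.015Q) = 11.2 → Q' = 2316.6667.
ΔQ = 2690 − 2316.6667 = 373.3333; the wedge equals the tax, 11.2.
DWL = ½ × 373.3333 × 11.2 = €2090.67 million.

€2090.67 million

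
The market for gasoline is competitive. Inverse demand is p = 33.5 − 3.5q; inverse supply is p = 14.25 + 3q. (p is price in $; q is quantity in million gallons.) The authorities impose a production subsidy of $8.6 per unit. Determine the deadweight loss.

Competitive equilibrium: 33.5 − 3.5q = 14.25 + 3q → q* = 2.9615, p* = 23.1346.
The subsidy lowers effective supply by 8.6: p = 5.65 + 3q.
New quantity: 33.5 − 3.5q = 5.65 + 3q → q' = 4.2846.
Overproduction Δq = 4.2846 − 2.9615 = 1.3231; wedge = subsidy = 8.6.
Deadweight loss = ½ × 1.3231 × 8.6 = $5.69 million.

$5.69 million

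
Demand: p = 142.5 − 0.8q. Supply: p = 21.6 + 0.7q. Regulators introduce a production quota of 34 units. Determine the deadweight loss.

1628.67

Competitive equilibrium: 142.5 − 0.8q = 21.6 + 0.7q → q* = 80.6, p* = 78.02.
At q = 34: demand price = 142.5 − 0.8·34 = 115.3; supply price = 21.6 + 0.7·34 = 45.4.
Δq = 80.6 − 34 = 46.6; wedge = 115.3 − 45.4 = 69.9.
The triangle = ½ × 46.6 × 69.9 = 1628.67.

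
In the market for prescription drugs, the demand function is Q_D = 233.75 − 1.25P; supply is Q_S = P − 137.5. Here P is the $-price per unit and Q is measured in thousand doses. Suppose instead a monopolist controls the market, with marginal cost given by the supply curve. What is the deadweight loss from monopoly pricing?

$64.44 thousand

In inverse form: demand P = 187 − 0.8Q, supply P = 137.5 + Q.
Competitive equilibrium: 187 − 0.8Q = 137.5 + Q → Q* = 27.5, P* = 165.
Marginal revenue: MR = 187 − 1.6Q. Set MR = MC: 187 − 1.6Q = 137.5 + Q → Q_m = 19.0385.
Price P_m = 187 − 0.8·19.0385 = 171.7692; MC(Q_m) = 137.5 + 1·19.0385 = 156.5385.
Competitive Q* = 27.5, so ΔQ = 8.4615; wedge = 171.7692 − 156.5385 = 15.2307.
DWL = ½ × 8.4615 × 15.2307 = $64.44 thousand.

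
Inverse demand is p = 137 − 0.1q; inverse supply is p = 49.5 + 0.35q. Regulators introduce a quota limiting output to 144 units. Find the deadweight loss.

572.54

Competitive equilibrium: 137 − 0.1q = 49.5 + 0.35q → q* = 194.4444, p* = 117.5556.
At q = 144: demand price = 137 − 0.1·144 = 122.6; supply price = 49.5 + 0.35·144 = 99.9.
Δq = 194.4444 − 144 = 50.4444; wedge = 122.6 − 99.9 = 22.7.
Welfare loss = ½ × 50.4444 × 22.7 = 572.54.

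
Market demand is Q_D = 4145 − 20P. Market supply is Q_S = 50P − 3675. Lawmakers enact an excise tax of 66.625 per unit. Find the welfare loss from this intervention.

In inverse form: demand P = 207.25 − 0.05Q, supply P = 73.5 + 0.02Q.
Competitive equilibrium: 207.25 − 0.05Q = 73.5 + 0.02Q → Q* = 1910.7143, P* = 111.7143.
With the tax, the buyer price exceeds the seller price by 66.625: (207.25 − 0.05Q) − (73.5 + 0.02Q) = 66.625 → Q' = 958.9286.
ΔQ = 1910.7143 − 958.9286 = 951.7857; the wedge equals the tax, 66.625.
DWL = ½ × 951.7857 × 66.625 = 31706.36.

31706.36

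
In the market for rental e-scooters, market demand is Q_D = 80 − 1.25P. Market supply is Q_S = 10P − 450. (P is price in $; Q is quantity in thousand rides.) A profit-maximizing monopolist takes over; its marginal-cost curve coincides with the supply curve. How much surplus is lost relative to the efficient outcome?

In inverse form: demand P = 64 − 0.8Q, supply P = 45 + 0.1Q.
Competitive equilibrium: 64 − 0.8Q = 45 + 0.1Q → Q* = 21.1111, P* = 47.1111.
Marginal revenue: MR = 64 − 1.6Q. Set MR = MC: 64 − 1.6Q = 45 + 0.1Q → Q_m = 11.1765.
Price P_m = 64 − 0.8·11.1765 = 55.0588; MC(Q_m) = 45 + 0.1·11.1765 = 46.1177.
Competitive Q* = 21.1111, so ΔQ = 9.9346; wedge = 55.0588 − 46.1177 = 8.9411.
Welfare loss = ½ × 9.9346 × 8.9411 = $44.41 thousand.

$44.41 thousand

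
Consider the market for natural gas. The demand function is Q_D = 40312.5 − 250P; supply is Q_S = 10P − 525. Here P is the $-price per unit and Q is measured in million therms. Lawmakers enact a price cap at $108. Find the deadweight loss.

$12519.52 million

In inverse form: demand P = 161.25 − 0.004Q, supply P = 52.5 + 0.1Q.
Competitive equilibrium: 161.25 − 0.004Q = 52.5 + 0.1Q → Q* = 1045.6731, P* = 157.0673.
At the ceiling P = 108, quantity supplied = (108 − 52.5)/0.1 = 555.
Willingness to pay at Q' = 555: 161.25 − 0.004·555 = 159.03.
ΔQ = 1045.6731 − 555 = 490.6731; wedge = 159.03 − 108 = 51.03.
The triangle = ½ × 490.6731 × 51.03 = $12519.52 million.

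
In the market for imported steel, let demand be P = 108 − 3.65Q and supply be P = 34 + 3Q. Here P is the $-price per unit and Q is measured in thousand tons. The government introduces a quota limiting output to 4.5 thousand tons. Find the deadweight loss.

$146.06 thousand

Competitive equilibrium: 108 − 3.65Q = 34 + 3Q → Q* = 11.1278, P* = 67.3835.
At Q = 4.5: demand price = 108 − 3.65·4.5 = 91.575; supply price = 34 + 3·4.5 = 47.5.
ΔQ = 11.1278 − 4.5 = 6.6278; wedge = 91.575 − 47.5 = 44.075.
Deadweight loss = ½ × 6.6278 × 44.075 = $146.06 thousand.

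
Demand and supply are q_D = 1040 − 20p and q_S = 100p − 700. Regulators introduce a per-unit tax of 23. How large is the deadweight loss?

In inverse form: demand p = 52 − 0.05q, supply p = 7 + 0.01q.
Competitive equilibrium: 52 − 0.05q = 7 + 0.01q → q* = 750, p* = 14.5.
With the tax, the buyer price exceeds the seller price by 23: (52 − 0.05q) − (7 + 0.01q) = 23 → q' = 366.6667.
Δq = 750 − 366.6667 = 383.3333; the wedge equals the tax, 23.
Deadweight loss = ½ × 383.3333 × 23 = 4408.33.

4408.33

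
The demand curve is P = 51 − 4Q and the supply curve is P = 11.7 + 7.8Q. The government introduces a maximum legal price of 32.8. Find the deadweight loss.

Competitive equilibrium: 51 − 4Q = 11.7 + 7.8Q → Q* = 3.3305, P* = 37.678.
At the ceiling P = 32.8, quantity supplied = (32.8 − 11.7)/7.8 = 2.7051.
Willingness to pay at Q' = 2.7051: 51 − 4·2.7051 = 40.1796.
ΔQ = 3.3305 − 2.7051 = 0.6254; wedge = 40.1796 − 32.8 = 7.3796.
DWL = ½ × 0.6254 × 7.3796 = 2.31.

2.31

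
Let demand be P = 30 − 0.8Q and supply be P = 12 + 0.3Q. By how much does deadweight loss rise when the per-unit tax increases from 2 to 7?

20.45

Competitive equilibrium: 30 − 0.8Q = 12 + 0.3Q → Q* = 16.3636, P* = 16.9091.
For a per-unit tax t: ΔQ = t/1.1, so DWL = ½·t·(t/1.1) = t²/2.2.
At t = 2: DWL = 1.8182. At t = 7: DWL = 22.2727.
Increase = 22.2727 − 1.8182 = 20.45.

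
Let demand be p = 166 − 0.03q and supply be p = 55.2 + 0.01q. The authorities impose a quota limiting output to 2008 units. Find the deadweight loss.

Competitive equilibrium: 166 − 0.03q = 55.2 + 0.01q → q* = 2770, p* = 82.9.
At q = 2008: demand price = 166 − 0.03·2008 = 105.76; supply price = 55.2 + 0.01·2008 = 75.28.
Δq = 2770 − 2008 = 762; wedge = 105.76 − 75.28 = 30.48.
DWL = ½ × 762 × 30.48 = 11612.88.

11612.88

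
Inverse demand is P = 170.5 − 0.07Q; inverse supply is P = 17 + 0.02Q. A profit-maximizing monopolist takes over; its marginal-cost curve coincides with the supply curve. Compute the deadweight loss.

25055.34

Competitive equilibrium: 170.5 − 0.07Q = 17 + 0.02Q → Q* = 1705.55556, P* = 51.11111.
Marginal revenue: MR = 170.5 − 0.14Q. Set MR = MC: 170.5 − 0.14Q = 17 + 0.02Q → Q_m = 959.375.
Price P_m = 170.5 − 0.07·959.375 = 103.34375; MC(Q_m) = 17 + 0.02·959.375 = 36.1875.
Competitive Q* = 1705.55556, so ΔQ = 746.18056; wedge = 103.34375 − 36.1875 = 67.15625.
Deadweight loss = ½ × 746.18056 × 67.15625 = 25055.34.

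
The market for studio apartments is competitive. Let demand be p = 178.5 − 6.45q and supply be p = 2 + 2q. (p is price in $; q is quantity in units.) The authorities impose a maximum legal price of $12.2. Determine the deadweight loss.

Competitive equilibrium: 178.5 − 6.45q = 2 + 2q → q* = 20.8876, p* = 43.7751.
At the ceiling p = 12.2, quantity supplied = (12.2 − 2)/2 = 5.1.
Willingness to pay at q' = 5.1: 178.5 − 6.45·5.1 = 145.605.
Δq = 20.8876 − 5.1 = 15.7876; wedge = 145.605 − 12.2 = 133.405.
Welfare loss = ½ × 15.7876 × 133.405 = $1053.07.

$1053.07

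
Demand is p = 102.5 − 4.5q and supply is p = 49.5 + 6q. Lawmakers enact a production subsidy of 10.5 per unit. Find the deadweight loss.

Competitive equilibrium: 102.5 − 4.5q = 49.5 + 6q → q* = 5.0476, p* = 79.7857.
The subsidy lowers effective supply by 10.5: p = 39 + 6q.
New quantity: 102.5 − 4.5q = 39 + 6q → q' = 6.0476.
Overproduction Δq = 6.0476 − 5.0476 = 1; wedge = subsidy = 10.5.
The triangle = ½ × 1 × 10.5 = 5.25.

5.25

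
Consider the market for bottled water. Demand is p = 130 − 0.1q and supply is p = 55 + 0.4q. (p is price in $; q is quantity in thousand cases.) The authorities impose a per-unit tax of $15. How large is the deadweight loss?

$225 thousand

Competitive equilibrium: 130 − 0.1q = 55 + 0.4q → q* = 150, p* = 115.
With the tax, the buyer price exceeds the seller price by 15: (130 − 0.1q) − (55 + 0.4q) = 15 → q' = 120.
Δq = 150 − 120 = 30; the wedge equals the tax, 15.
DWL = ½ × 30 × 15 = $225 thousand.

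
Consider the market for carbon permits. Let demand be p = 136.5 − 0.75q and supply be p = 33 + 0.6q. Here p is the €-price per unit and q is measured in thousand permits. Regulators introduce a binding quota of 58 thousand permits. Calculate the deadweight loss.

Competitive equilibrium: 136.5 − 0.75q = 33 + 0.6q → q* = 76.6667, p* = 79.
At q = 58: demand price = 136.5 − 0.75·58 = 93; supply price = 33 + 0.6·58 = 67.8.
Δq = 76.6667 − 58 = 18.6667; wedge = 93 − 67.8 = 25.2.
Deadweight loss = ½ × 18.6667 × 25.2 = €235.20 thousand.

€235.20 thousand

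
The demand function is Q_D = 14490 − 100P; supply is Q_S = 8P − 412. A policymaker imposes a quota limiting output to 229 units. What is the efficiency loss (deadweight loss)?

In inverse form: demand P = 144.9 − 0.01Q, supply P = 51.5 + 0.125Q.
Competitive equilibrium: 144.9 − 0.01Q = 51.5 + 0.125Q → Q* = 691.8519, P* = 137.9815.
At Q = 229: demand price = 144.9 − 0.01·229 = 142.61; supply price = 51.5 + 0.125·229 = 80.125.
ΔQ = 691.8519 − 229 = 462.8519; wedge = 142.61 − 80.125 = 62.485.
Welfare loss = ½ × 462.8519 × 62.485 = 14460.65.

14460.65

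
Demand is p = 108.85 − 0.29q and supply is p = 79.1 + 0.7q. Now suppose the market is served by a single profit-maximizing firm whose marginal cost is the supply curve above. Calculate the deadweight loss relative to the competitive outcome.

Competitive equilibrium: 108.85 − 0.29q = 79.1 + 0.7q → q* = 30.0505, p* = 100.1354.
Marginal revenue: MR = 108.85 − 0.58q. Set MR = MC: 108.85 − 0.58q = 79.1 + 0.7q → q_m = 23.2422.
Price p_m = 108.85 − 0.29·23.2422 = 102.1098; MC(q_m) = 79.1 + 0.7·23.2422 = 95.3695.
Competitive q* = 30.0505, so Δq = 6.8083; wedge = 102.1098 − 95.3695 = 6.7403.
DWL = ½ × 6.8083 × 6.7403 = 22.94.

22.94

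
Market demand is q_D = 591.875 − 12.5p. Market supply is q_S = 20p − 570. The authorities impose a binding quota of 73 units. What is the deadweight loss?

336.96

In inverse form: demand p = 47.35 − 0.08q, supply p = 28.5 + 0.05q.
Competitive equilibrium: 47.35 − 0.08q = 28.5 + 0.05q → q* = 145, p* = 35.75.
At q = 73: demand price = 47.35 − 0.08·73 = 41.51; supply price = 28.5 + 0.05·73 = 32.15.
Δq = 145 − 73 = 72; wedge = 41.51 − 32.15 = 9.36.
DWL = ½ × 72 × 9.36 = 336.96.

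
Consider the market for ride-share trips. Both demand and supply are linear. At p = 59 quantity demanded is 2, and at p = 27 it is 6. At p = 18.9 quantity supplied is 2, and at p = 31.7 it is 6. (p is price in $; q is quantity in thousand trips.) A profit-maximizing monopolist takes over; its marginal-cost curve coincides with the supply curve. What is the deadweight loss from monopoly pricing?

$30.28 thousand

Demand slope = (27 − 59)/(6 − 2) = −8, so p = 75 − 8q.
Supply slope = (31.7 − 18.9)/(6 − 2) = 3.2, so p = 12.5 + 3.2q.
Competitive equilibrium: 75 − 8q = 12.5 + 3.2q → q* = 5.5804, p* = 30.3571.
Marginal revenue: MR = 75 − 16q. Set MR = MC: 75 − 16q = 12.5 + 3.2q → q_m = 3.2552.
Price p_m = 75 − 8·3.2552 = 48.9584; MC(q_m) = 12.5 + 3.2·3.2552 = 22.9166.
Competitive q* = 5.5804, so Δq = 2.3252; wedge = 48.9584 − 22.9166 = 26.0418.
The triangle = ½ × 2.3252 × 26.0418 = $30.28 thousand.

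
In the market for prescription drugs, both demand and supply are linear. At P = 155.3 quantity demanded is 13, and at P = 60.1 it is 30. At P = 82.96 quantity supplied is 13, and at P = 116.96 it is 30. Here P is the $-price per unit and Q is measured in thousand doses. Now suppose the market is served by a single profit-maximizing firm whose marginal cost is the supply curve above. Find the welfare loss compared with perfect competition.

$346.81 thousand

Demand slope = (60.1 − 155.3)/(30 − 13) = −5.6, so P = 228.1 − 5.6Q.
Supply slope = (116.96 − 82.96)/(30 − 13) = 2, so P = 56.96 + 2Q.
Competitive equilibrium: 228.1 − 5.6Q = 56.96 + 2Q → Q* = 22.51842, P* = 101.99684.
Marginal revenue: MR = 228.1 − 11.2Q. Set MR = MC: 228.1 − 11.2Q = 56.96 + 2Q → Q_m = 12.96515.
Price P_m = 228.1 − 5.6·12.96515 = 155.49516; MC(Q_m) = 56.96 + 2·12.96515 = 82.8903.
Competitive Q* = 22.51842, so ΔQ = 9.55327; wedge = 155.49516 − 82.8903 = 72.60486.
DWL = ½ × 9.55327 × 72.60486 = $346.81 thousand.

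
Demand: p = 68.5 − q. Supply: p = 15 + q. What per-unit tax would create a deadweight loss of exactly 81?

18

Competitive equilibrium: 68.5 − q = 15 + q → q* = 26.75, p* = 41.75.
A tax t gives Δq = t/2 and wedge t, so DWL = t²/4.
t²/4 = 81 → t² = 324 → t = 18.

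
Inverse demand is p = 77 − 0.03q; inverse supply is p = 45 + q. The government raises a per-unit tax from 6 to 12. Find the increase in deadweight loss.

52.43

Competitive equilibrium: 77 − 0.03q = 45 + q → q* = 31.068, p* = 76.068.
For a per-unit tax t: Δq = t/1.03, so DWL = ½·t·(t/1.03) = t²/2.06.
At t = 6: DWL = 17.476. At t = 12: DWL = 69.903.
Increase = 69.903 − 17.476 = 52.43.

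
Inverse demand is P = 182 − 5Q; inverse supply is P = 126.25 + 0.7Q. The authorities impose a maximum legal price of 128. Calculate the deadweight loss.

Competitive equilibrium: 182 − 5Q = 126.25 + 0.7Q → Q* = 9.7807, P* = 133.0965.
At the ceiling P = 128, quantity supplied = (128 − 126.25)/0.7 = 2.5.
Willingness to pay at Q' = 2.5: 182 − 5·2.5 = 169.5.
ΔQ = 9.7807 − 2.5 = 7.2807; wedge = 169.5 − 128 = 41.5.
The triangle = ½ × 7.2807 × 41.5 = 151.07.

151.07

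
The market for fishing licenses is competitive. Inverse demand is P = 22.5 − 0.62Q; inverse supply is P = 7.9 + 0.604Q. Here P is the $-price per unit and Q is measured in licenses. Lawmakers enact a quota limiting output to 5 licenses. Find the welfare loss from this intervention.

Competitive equilibrium: 22.5 − 0.62Q = 7.9 + 0.604Q → Q* = 11.9281, P* = 15.1046.
At Q = 5: demand price = 22.5 − 0.62·5 = 19.4; supply price = 7.9 + 0.604·5 = 10.92.
ΔQ = 11.9281 − 5 = 6.9281; wedge = 19.4 − 10.92 = 8.48.
Welfare loss = ½ × 6.9281 × 8.48 = $29.38.

$29.38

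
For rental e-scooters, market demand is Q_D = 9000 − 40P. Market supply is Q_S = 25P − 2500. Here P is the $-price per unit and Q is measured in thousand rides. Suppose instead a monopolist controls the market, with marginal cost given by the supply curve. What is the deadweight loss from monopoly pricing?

$9274.10 thousand

In inverse form: demand P = 225 − 0.025Q, supply P = 100 + 0.04Q.
Competitive equilibrium: 225 − 0.025Q = 100 + 0.04Q → Q* = 1923.07692, P* = 176.92308.
Marginal revenue: MR = 225 − 0.05Q. Set MR = MC: 225 − 0.05Q = 100 + 0.04Q → Q_m = 1388.88889.
Price P_m = 225 − 0.025·1388.88889 = 190.27778; MC(Q_m) = 100 + 0.04·1388.88889 = 155.55556.
Competitive Q* = 1923.07692, so ΔQ = 534.18803; wedge = 190.27778 − 155.55556 = 34.72222.
DWL = ½ × 534.18803 × 34.72222 = $9274.10 thousand.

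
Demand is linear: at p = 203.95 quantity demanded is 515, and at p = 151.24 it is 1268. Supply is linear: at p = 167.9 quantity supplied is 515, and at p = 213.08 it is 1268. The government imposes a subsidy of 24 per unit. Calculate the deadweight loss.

2215.38

Demand slope = (151.24 − 203.95)/(1268 − 515) = −0.07, so p = 240 − 0.07q.
Supply slope = (213.08 − 167.9)/(1268 − 515) = 0.06, so p = 137 + 0.06q.
Competitive equilibrium: 240 − 0.07q = 137 + 0.06q → q* = 792.3077, p* = 184.5385.
The subsidy lowers effective supply by 24: p = 113 + 0.06q.
New quantity: 240 − 0.07q = 113 + 0.06q → q' = 976.9231.
Overproduction Δq = 976.9231 − 792.3077 = 184.6154; wedge = subsidy = 24.
DWL = ½ × 184.6154 × 24 = 2215.38.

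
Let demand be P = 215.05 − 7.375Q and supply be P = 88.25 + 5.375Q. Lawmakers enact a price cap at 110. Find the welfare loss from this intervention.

221.81

Competitive equilibrium: 215.05 − 7.375Q = 88.25 + 5.375Q → Q* = 9.9451, P* = 141.7049.
At the ceiling P = 110, quantity supplied = (110 − 88.25)/5.375 = 4.0465.
Willingness to pay at Q' = 4.0465: 215.05 − 7.375·4.0465 = 185.2071.
ΔQ = 9.9451 − 4.0465 = 5.8986; wedge = 185.2071 − 110 = 75.2071.
Welfare loss = ½ × 5.8986 × 75.2071 = 221.81.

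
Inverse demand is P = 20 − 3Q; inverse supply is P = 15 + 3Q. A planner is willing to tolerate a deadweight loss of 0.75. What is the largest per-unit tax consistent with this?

3

Competitive equilibrium: 20 − 3Q = 15 + 3Q → Q* = 0.8333, P* = 17.5.
A tax t gives ΔQ = t/6 and wedge t, so DWL = t²/12.
t²/12 = 0.75 → t² = 9 → t = 3.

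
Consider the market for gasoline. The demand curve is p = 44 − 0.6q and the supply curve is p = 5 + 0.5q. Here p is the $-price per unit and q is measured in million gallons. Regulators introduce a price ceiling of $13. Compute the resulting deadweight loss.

$208.16 million

Competitive equilibrium: 44 − 0.6q = 5 + 0.5q → q* = 35.4545, p* = 22.7273.
At the ceiling p = 13, quantity supplied = (13 − 5)/0.5 = 16.
Willingness to pay at q' = 16: 44 − 0.6·16 = 34.4.
Δq = 35.4545 − 16 = 19.4545; wedge = 34.4 − 13 = 21.4.
Welfare loss = ½ × 19.4545 × 21.4 = $208.16 million.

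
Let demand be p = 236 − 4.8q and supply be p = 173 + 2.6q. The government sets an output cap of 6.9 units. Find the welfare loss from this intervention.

9.63

Competitive equilibrium: 236 − 4.8q = 173 + 2.6q → q* = 8.5135, p* = 195.1351.
At q = 6.9: demand price = 236 − 4.8·6.9 = 202.88; supply price = 173 + 2.6·6.9 = 190.94.
Δq = 8.5135 − 6.9 = 1.6135; wedge = 202.88 − 190.94 = 11.94.
DWL = ½ × 1.6135 × 11.94 = 9.63.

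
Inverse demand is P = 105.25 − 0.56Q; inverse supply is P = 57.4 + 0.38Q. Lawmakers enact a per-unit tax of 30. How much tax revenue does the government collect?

569.68

Competitive equilibrium: 105.25 − 0.56Q = 57.4 + 0.38Q → Q* = 50.9043, P* = 76.7436.
With the tax, the buyer price exceeds the seller price by 30: (105.25 − 0.56Q) − (57.4 + 0.38Q) = 30 → Q' = 18.9894.
Tax revenue = 30 × 18.9894 = 569.68.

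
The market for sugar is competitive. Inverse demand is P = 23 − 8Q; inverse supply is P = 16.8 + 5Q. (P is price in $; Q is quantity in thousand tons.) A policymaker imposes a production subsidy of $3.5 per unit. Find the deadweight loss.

Competitive equilibrium: 23 − 8Q = 16.8 + 5Q → Q* = 0.4769, P* = 19.1846.
The subsidy lowers effective supply by 3.5: P = 13.3 + 5Q.
New quantity: 23 − 8Q = 13.3 + 5Q → Q' = 0.7462.
Overproduction ΔQ = 0.7462 − 0.4769 = 0.2693; wedge = subsidy = 3.5.
The triangle = ½ × 0.2693 × 3.5 = $0.47 thousand.

$0.47 thousand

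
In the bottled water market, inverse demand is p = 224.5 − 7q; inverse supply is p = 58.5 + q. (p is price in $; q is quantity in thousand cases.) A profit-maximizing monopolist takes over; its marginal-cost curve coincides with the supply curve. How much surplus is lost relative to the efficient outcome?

$375.07 thousand

Competitive equilibrium: 224.5 − 7q = 58.5 + q → q* = 20.75, p* = 79.25.
Marginal revenue: MR = 224.5 − 14q. Set MR = MC: 224.5 − 14q = 58.5 + q → q_m = 11.0667.
Price p_m = 224.5 − 7·11.0667 = 147.0331; MC(q_m) = 58.5 + 1·11.0667 = 69.5667.
Competitive q* = 20.75, so Δq = 9.6833; wedge = 147.0331 − 69.5667 = 77.4664.
The triangle = ½ × 9.6833 × 77.4664 = $375.07 thousand.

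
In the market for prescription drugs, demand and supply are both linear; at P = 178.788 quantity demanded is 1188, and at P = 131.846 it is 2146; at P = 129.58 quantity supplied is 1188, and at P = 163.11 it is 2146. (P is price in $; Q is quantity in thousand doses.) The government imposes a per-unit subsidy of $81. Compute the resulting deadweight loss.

Demand slope = (131.846 − 178.788)/(2146 − 1188) = −0.049, so P = 237 − 0.049Q.
Supply slope = (163.11 − 129.58)/(2146 − 1188) = 0.035, so P = 88 + 0.035Q.
Competitive equilibrium: 237 − 0.049Q = 88 + 0.035Q → Q* = 1773.8095, P* = 150.0833.
The subsidy lowers effective supply by 81: P = 7 + 0.035Q.
New quantity: 237 − 0.049Q = 7 + 0.035Q → Q' = 2738.0952.
Overproduction ΔQ = 2738.0952 − 1773.8095 = 964.2857; wedge = subsidy = 81.
Deadweight loss = ½ × 964.2857 × 81 = $39053.57 thousand.

$39053.57 thousand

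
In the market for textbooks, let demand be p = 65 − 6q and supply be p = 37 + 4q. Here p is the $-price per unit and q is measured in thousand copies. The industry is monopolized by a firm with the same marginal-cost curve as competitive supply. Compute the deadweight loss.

Competitive equilibrium: 65 − 6q = 37 + 4q → q* = 2.8, p* = 48.2.
Marginal revenue: MR = 65 − 12q. Set MR = MC: 65 − 12q = 37 + 4q → q_m = 1.75.
Price p_m = 65 − 6·1.75 = 54.5; MC(q_m) = 37 + 4·1.75 = 44.
Competitive q* = 2.8, so Δq = 1.05; wedge = 54.5 − 44 = 10.5.
Welfare loss = ½ × 1.05 × 10.5 = $5.51 thousand.

$5.51 thousand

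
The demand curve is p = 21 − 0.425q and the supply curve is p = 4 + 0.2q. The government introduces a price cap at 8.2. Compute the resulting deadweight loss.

Competitive equilibrium: 21 − 0.425q = 4 + 0.2q → q* = 27.2, p* = 9.44.
At the ceiling p = 8.2, quantity supplied = (8.2 − 4)/0.2 = 21.
Willingness to pay at q' = 21: 21 − 0.425·21 = 12.075.
Δq = 27.2 − 21 = 6.2; wedge = 12.075 − 8.2 = 3.875.
Welfare loss = ½ × 6.2 × 3.875 = 12.01.

12.01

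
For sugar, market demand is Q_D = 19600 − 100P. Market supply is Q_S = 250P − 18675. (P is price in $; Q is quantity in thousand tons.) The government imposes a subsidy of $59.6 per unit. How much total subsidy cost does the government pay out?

$770117.14 thousand

In inverse form: demand P = 196 − 0.01Q, supply P = 74.7 + 0.004Q.
Competitive equilibrium: 196 − 0.01Q = 74.7 + 0.004Q → Q* = 8664.2857, P* = 109.3571.
The subsidy lowers effective supply by 59.6: P = 15.1 + 0.004Q.
New quantity: 196 − 0.01Q = 15.1 + 0.004Q → Q' = 12921.4286.
Total subsidy cost = 59.6 × 12921.4286 = $770117.14 thousand.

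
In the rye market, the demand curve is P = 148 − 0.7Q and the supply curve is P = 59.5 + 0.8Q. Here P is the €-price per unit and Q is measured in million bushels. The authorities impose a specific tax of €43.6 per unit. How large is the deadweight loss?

Competitive equilibrium: 148 − 0.7Q = 59.5 + 0.8Q → Q* = 59, P* = 106.7.
With the tax, the buyer price exceeds the seller price by 43.6: (148 − 0.7Q) − (59.5 + 0.8Q) = 43.6 → Q' = 29.9333.
ΔQ = 59 − 29.9333 = 29.0667; the wedge equals the tax, 43.6.
DWL = ½ × 29.0667 × 43.6 = €633.65 million.

€633.65 million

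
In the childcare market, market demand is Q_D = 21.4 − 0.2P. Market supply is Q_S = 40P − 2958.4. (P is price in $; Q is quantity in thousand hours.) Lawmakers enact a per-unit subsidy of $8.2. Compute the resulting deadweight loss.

$6.69 thousand

In inverse form: demand P = 107 − 5Q, supply P = 73.96 + 0.025Q.
Competitive equilibrium: 107 − 5Q = 73.96 + 0.025Q → Q* = 6.5751, P* = 74.1244.
The subsidy lowers effective supply by 8.2: P = 65.76 + 0.025Q.
New quantity: 107 − 5Q = 65.76 + 0.025Q → Q' = 8.207.
Overproduction ΔQ = 8.207 − 6.5751 = 1.6319; wedge = subsidy = 8.2.
Deadweight loss = ½ × 1.6319 × 8.2 = $6.69 thousand.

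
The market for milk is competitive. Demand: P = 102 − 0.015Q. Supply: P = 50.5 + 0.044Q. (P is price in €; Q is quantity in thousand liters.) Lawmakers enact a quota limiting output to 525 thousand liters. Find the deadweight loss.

Competitive equilibrium: 102 − 0.015Q = 50.5 + 0.044Q → Q* = 872.8814, P* = 88.9068.
At Q = 525: demand price = 102 − 0.015·525 = 94.125; supply price = 50.5 + 0.044·525 = 73.6.
ΔQ = 872.8814 − 525 = 347.8814; wedge = 94.125 − 73.6 = 20.525.
The triangle = ½ × 347.8814 × 20.525 = €3570.13 thousand.

€3570.13 thousand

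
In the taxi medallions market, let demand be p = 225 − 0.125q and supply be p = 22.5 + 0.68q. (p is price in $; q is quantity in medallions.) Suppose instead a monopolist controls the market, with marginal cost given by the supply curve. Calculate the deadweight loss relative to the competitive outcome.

Competitive equilibrium: 225 − 0.125q = 22.5 + 0.68q → q* = 251.5528, p* = 193.5559.
Marginal revenue: MR = 225 − 0.25q. Set MR = MC: 225 − 0.25q = 22.5 + 0.68q → q_m = 217.7419.
Price p_m = 225 − 0.125·217.7419 = 197.7823; MC(q_m) = 22.5 + 0.68·217.7419 = 170.5645.
Competitive q* = 251.5528, so Δq = 33.8109; wedge = 197.7823 − 170.5645 = 27.2178.
DWL = ½ × 33.8109 × 27.2178 = $460.13.

$460.13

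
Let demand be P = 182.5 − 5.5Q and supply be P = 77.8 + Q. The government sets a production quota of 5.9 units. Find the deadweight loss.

338.64

Competitive equilibrium: 182.5 − 5.5Q = 77.8 + Q → Q* = 16.1077, P* = 93.9077.
At Q = 5.9: demand price = 182.5 − 5.5·5.9 = 150.05; supply price = 77.8 + 1·5.9 = 83.7.
ΔQ = 16.1077 − 5.9 = 10.2077; wedge = 150.05 − 83.7 = 66.35.
Welfare loss = ½ × 10.2077 × 66.35 = 338.64.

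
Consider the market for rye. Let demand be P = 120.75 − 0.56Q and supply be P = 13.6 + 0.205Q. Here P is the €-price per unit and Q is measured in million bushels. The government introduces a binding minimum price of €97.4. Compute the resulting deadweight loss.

€3701.24 million

Competitive equilibrium: 120.75 − 0.56Q = 13.6 + 0.205Q → Q* = 140.0654, P* = 42.3134.
At the floor P = 97.4, quantity demanded = (120.75 − 97.4)/0.56 = 41.6964.
Sellers' marginal cost at Q' = 41.6964: 13.6 + 0.205·41.6964 = 22.1478.
ΔQ = 140.0654 − 41.6964 = 98.369; wedge = 97.4 − 22.1478 = 75.2522.
Deadweight loss = ½ × 98.369 × 75.2522 = €3701.24 million.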